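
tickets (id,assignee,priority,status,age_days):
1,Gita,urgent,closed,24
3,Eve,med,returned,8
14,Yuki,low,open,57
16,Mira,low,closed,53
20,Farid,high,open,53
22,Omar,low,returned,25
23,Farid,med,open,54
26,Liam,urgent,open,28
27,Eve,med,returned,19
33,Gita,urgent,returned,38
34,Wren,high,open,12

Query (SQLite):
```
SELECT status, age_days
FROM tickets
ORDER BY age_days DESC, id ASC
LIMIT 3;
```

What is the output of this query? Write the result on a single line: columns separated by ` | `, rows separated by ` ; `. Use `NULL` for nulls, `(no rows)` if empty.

Sort by age_days desc, tiebreak id asc: (57, id=14), (54, id=23), (53, id=16), (53, id=20), (38, id=33), (28, id=26) …. Take first 3.

open | 57 ; open | 54 ; closed | 53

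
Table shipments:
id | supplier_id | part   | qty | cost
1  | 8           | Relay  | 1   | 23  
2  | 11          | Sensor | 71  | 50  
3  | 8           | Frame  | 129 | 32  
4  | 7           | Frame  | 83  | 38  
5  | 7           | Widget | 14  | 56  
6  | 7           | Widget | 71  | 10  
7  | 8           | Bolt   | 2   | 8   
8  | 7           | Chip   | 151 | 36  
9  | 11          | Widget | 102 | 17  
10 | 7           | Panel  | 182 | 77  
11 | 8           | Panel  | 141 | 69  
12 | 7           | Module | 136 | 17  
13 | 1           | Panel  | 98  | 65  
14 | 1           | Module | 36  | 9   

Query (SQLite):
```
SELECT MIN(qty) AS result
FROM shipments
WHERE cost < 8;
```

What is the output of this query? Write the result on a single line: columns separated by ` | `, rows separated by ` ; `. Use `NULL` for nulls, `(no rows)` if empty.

Rows where cost < 8 → qty values: [].

NULL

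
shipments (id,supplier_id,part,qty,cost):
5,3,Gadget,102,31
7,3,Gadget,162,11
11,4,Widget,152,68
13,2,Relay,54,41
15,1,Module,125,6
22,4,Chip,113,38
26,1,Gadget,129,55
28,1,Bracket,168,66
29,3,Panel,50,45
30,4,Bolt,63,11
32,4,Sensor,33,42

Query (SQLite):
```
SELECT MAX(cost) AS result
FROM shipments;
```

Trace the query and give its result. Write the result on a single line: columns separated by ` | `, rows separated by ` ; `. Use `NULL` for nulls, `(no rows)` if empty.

All cost values: [31, 11, 68, 41, 6, 38, 55, 66, 45, 11, 42].
MAX of non-NULL values = 68.

68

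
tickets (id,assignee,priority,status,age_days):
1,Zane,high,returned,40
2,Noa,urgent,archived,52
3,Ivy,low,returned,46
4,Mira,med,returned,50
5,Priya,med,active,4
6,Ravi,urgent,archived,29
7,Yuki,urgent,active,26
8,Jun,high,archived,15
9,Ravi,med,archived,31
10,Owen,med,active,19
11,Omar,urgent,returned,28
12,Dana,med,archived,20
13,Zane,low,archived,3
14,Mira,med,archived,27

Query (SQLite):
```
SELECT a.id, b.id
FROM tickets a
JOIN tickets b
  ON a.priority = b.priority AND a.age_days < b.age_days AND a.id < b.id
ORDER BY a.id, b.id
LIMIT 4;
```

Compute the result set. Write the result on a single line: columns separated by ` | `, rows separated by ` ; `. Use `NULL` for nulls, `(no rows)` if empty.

Pairs (a,b) with same priority, a.age_days < b.age_days, a.id < b.id.
priority groups: high:{1,8} low:{3,13} med:{4,5,9,10,12,14} urgent:{2,6,7,11}
Ordered by (a.id, b.id); first 4.

5 | 9 ; 5 | 10 ; 5 | 12 ; 5 | 14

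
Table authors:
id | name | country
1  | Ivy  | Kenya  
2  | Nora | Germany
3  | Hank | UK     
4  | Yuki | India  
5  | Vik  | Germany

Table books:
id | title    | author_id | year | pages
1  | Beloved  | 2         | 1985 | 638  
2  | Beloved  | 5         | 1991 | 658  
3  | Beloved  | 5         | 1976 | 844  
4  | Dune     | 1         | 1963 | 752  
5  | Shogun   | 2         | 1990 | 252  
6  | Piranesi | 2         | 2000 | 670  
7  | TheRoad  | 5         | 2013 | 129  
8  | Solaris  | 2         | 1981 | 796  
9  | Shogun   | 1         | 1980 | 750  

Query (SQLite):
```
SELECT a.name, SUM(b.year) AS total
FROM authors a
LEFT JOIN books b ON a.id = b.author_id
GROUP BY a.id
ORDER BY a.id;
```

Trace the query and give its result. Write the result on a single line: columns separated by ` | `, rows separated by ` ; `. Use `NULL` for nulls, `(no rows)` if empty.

Ivy | 3943 ; Nora | 7956 ; Hank | NULL ; Yuki | NULL ; Vik | 5980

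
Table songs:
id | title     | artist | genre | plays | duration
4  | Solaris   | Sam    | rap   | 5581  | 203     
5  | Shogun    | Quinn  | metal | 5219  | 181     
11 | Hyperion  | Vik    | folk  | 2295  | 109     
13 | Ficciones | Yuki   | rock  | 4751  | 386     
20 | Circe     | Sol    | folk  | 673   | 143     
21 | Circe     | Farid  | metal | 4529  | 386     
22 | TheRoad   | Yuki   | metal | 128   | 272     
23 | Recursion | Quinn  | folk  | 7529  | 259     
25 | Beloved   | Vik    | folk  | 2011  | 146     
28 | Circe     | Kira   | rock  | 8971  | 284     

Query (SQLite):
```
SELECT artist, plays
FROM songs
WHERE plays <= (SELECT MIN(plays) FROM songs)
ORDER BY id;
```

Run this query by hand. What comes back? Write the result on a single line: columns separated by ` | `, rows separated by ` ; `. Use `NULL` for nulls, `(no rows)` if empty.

Yuki | 128

Scalar subquery: MIN(plays) over all songs rows = 128.
Keep rows where plays <= that value.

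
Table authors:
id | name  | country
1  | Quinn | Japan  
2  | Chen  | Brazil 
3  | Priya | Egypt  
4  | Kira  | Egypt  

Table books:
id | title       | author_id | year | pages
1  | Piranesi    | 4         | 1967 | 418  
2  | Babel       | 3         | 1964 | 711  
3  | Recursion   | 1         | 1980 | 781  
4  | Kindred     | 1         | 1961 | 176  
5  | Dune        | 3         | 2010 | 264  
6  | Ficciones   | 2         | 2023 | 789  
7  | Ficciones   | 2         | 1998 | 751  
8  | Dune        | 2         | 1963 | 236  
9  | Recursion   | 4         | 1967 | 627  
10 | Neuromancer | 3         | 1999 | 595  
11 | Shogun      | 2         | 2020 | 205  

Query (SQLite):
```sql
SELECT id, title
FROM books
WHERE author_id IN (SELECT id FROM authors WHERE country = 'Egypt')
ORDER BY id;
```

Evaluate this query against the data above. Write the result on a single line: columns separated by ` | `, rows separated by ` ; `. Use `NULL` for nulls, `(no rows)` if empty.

Inner query: authors.id where country = 'Egypt'.
Outer: keep books rows whose author_id is in that set.
Inner query → {3, 4}

1 | Piranesi ; 2 | Babel ; 5 | Dune ; 9 | Recursion ; 10 | Neuromancer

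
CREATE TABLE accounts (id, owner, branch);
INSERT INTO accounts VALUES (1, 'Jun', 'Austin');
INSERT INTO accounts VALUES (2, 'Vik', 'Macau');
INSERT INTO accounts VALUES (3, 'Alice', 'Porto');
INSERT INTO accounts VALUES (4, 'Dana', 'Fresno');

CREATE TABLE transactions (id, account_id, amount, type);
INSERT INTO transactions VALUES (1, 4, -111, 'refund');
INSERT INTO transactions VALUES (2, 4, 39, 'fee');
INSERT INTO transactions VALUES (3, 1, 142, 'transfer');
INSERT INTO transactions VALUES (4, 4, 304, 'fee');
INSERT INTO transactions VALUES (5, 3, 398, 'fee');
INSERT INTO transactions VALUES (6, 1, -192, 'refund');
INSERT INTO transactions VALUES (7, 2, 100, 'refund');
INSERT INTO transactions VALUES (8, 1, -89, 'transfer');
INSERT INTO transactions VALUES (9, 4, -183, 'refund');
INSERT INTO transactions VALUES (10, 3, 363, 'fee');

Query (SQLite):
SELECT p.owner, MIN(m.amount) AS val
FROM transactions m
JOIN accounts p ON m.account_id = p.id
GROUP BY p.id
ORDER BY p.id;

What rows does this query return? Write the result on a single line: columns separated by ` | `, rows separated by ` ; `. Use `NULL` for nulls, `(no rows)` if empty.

Jun | -192 ; Vik | 100 ; Alice | 363 ; Dana | -183

Join each transactions row to its accounts via account_id.
Group joined rows by accounts.id; compute MIN(m.amount) per group.
  1: ids {3, 6, 8} → MIN(m.amount)=-192
  2: ids {7} → MIN(m.amount)=100
  3: ids {5, 10} → MIN(m.amount)=363
  4: ids {1, 2, 4, 9} → MIN(m.amount)=-183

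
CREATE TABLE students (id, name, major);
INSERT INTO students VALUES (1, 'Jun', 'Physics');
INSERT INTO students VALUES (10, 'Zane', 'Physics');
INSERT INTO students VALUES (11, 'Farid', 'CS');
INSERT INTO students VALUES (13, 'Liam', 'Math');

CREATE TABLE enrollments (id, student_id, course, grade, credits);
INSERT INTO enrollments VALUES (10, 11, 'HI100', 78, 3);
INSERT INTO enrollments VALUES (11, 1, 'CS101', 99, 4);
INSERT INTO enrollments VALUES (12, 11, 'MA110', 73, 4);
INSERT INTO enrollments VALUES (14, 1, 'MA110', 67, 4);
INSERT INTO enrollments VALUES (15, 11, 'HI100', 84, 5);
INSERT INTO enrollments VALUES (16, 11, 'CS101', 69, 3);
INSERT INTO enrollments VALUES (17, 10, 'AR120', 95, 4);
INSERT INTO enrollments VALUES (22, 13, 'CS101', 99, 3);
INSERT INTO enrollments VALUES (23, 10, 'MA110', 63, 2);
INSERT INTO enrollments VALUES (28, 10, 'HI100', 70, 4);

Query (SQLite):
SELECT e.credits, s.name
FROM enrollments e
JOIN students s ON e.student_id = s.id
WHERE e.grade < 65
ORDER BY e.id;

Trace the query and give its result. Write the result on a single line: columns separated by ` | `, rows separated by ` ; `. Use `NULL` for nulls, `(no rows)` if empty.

Each enrollments row matches the students row where student_id = students.id.
Then keep rows with e.grade < 65.

2 | Zane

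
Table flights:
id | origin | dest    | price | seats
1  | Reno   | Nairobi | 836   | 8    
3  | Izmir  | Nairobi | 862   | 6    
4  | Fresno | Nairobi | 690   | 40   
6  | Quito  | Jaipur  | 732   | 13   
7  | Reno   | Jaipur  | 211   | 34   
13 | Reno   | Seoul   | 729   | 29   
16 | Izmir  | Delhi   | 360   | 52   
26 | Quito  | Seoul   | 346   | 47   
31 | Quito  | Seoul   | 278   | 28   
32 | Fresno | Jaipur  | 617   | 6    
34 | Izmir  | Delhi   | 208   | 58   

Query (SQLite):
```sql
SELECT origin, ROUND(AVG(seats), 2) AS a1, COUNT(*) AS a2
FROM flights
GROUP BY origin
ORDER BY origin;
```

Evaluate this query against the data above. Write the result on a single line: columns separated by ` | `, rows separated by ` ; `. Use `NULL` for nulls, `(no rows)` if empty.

Fresno | 23 | 2 ; Izmir | 38.67 | 3 ; Quito | 29.33 | 3 ; Reno | 23.67 | 3

Group flights by origin.
Per group compute: ROUND(AVG(seats), 2), COUNT(*).
  Fresno: ids {4, 32} → ROUND(AVG(seats), 2)=23, COUNT(*)=2
  Izmir: ids {3, 16, 34} → ROUND(AVG(seats), 2)=38.67, COUNT(*)=3
  Quito: ids {6, 26, 31} → ROUND(AVG(seats), 2)=29.33, COUNT(*)=3
  Reno: ids {1, 7, 13} → ROUND(AVG(seats), 2)=23.67, COUNT(*)=3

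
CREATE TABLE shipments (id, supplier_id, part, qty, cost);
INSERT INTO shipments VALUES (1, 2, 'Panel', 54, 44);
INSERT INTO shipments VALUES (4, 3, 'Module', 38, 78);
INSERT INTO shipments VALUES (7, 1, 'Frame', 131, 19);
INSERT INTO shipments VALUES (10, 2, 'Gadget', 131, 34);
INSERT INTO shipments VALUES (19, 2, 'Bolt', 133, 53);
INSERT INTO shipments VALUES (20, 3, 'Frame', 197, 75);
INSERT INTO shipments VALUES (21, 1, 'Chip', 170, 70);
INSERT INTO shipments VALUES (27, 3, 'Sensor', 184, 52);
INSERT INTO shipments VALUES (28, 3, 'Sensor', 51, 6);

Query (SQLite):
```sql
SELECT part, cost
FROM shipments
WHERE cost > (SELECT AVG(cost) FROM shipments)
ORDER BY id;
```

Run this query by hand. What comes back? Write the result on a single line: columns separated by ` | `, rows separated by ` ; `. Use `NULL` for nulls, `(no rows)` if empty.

Module | 78 ; Bolt | 53 ; Frame | 75 ; Chip | 70 ; Sensor | 52

Scalar subquery: AVG(cost) over all shipments rows = 47.888889 (≈; comparison uses full precision).
Keep rows where cost > that value.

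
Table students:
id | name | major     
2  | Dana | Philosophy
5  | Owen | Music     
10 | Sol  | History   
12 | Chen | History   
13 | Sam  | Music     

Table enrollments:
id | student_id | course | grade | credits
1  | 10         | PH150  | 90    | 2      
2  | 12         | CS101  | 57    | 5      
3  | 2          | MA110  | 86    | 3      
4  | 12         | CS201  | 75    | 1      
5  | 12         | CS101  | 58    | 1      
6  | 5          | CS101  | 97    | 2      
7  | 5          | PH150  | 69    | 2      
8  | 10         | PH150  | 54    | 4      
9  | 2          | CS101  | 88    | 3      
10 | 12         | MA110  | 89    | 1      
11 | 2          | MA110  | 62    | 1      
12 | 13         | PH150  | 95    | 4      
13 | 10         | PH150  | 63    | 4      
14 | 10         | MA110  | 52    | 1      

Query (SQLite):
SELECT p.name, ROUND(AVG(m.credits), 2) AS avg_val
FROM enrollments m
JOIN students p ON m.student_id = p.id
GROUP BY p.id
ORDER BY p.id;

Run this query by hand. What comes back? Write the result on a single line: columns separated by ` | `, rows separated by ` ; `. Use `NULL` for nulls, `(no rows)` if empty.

Join each enrollments row to its students via student_id.
Group joined rows by students.id; compute ROUND(AVG(m.credits), 2) per group.
  2: ids {3, 9, 11} → ROUND(AVG(m.credits), 2)=2.33
  5: ids {6, 7} → ROUND(AVG(m.credits), 2)=2
  10: ids {1, 8, 13, 14} → ROUND(AVG(m.credits), 2)=2.75
  12: ids {2, 4, 5, 10} → ROUND(AVG(m.credits), 2)=2
  13: ids {12} → ROUND(AVG(m.credits), 2)=4

Dana | 2.33 ; Owen | 2 ; Sol | 2.75 ; Chen | 2 ; Sam | 4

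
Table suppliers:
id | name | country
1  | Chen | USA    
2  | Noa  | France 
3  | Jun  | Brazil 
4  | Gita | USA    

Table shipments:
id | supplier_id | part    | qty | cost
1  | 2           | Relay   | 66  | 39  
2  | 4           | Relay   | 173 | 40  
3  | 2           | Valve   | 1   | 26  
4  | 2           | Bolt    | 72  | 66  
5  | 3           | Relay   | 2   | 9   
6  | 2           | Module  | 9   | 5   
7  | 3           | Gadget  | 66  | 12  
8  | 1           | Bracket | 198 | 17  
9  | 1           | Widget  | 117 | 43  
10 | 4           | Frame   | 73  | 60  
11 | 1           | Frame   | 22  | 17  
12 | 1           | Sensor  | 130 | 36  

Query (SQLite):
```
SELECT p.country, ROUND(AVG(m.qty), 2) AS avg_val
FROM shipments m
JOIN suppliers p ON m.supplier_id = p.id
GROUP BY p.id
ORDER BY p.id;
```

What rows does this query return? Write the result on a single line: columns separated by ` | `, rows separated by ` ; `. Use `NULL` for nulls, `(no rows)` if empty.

Join each shipments row to its suppliers via supplier_id.
Group joined rows by suppliers.id; compute ROUND(AVG(m.qty), 2) per group.
  1: ids {8, 9, 11, 12} → ROUND(AVG(m.qty), 2)=116.75
  2: ids {1, 3, 4, 6} → ROUND(AVG(m.qty), 2)=37
  3: ids {5, 7} → ROUND(AVG(m.qty), 2)=34
  4: ids {2, 10} → ROUND(AVG(m.qty), 2)=123

USA | 116.75 ; France | 37 ; Brazil | 34 ; USA | 123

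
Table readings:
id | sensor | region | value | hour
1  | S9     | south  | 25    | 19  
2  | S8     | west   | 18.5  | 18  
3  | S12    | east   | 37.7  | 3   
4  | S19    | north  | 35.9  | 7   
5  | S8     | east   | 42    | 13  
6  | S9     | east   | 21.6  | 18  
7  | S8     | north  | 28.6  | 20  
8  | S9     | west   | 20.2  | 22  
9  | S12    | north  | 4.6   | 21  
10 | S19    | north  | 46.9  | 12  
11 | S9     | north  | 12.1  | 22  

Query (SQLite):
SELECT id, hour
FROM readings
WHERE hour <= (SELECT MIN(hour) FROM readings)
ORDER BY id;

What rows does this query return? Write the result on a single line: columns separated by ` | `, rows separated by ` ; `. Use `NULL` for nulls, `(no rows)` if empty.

Scalar subquery: MIN(hour) over all readings rows = 3.
Keep rows where hour <= that value.

3 | 3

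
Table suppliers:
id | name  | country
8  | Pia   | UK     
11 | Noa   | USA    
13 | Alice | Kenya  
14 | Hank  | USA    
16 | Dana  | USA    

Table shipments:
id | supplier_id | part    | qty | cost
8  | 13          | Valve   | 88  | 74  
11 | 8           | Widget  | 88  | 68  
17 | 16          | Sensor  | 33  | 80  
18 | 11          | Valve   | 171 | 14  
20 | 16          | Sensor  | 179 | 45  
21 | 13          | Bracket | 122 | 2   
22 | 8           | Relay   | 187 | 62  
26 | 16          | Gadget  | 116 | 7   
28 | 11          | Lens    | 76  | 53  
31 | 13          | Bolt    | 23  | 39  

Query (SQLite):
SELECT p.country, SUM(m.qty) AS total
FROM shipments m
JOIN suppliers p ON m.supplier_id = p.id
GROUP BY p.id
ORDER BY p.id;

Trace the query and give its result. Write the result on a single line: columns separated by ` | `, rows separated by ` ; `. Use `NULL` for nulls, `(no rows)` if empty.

UK | 275 ; USA | 247 ; Kenya | 233 ; USA | 328

Join each shipments row to its suppliers via supplier_id.
Group joined rows by suppliers.id; compute SUM(m.qty) per group.
  8: ids {11, 22} → SUM(m.qty)=275
  11: ids {18, 28} → SUM(m.qty)=247
  13: ids {8, 21, 31} → SUM(m.qty)=233
  16: ids {17, 20, 26} → SUM(m.qty)=328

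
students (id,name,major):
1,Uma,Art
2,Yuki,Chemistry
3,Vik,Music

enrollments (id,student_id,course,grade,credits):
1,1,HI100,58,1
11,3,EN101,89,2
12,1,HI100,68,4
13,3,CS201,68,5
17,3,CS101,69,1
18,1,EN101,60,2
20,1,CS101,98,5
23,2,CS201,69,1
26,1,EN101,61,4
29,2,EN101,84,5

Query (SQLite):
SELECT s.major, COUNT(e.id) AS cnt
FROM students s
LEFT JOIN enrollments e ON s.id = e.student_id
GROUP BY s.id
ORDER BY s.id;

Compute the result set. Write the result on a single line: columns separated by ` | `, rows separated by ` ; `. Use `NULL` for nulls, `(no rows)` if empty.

LEFT JOIN keeps every students row; unmatched ones get NULL for enrollments columns.
Group by students.id and compute COUNT(e.id). COUNT(col) of an all-NULL group is 0.
  1: ids {1, 12, 18, 20, 26} → COUNT(e.id)=5
  2: ids {23, 29} → COUNT(e.id)=2
  3: ids {11, 13, 17} → COUNT(e.id)=3

Art | 5 ; Chemistry | 2 ; Music | 3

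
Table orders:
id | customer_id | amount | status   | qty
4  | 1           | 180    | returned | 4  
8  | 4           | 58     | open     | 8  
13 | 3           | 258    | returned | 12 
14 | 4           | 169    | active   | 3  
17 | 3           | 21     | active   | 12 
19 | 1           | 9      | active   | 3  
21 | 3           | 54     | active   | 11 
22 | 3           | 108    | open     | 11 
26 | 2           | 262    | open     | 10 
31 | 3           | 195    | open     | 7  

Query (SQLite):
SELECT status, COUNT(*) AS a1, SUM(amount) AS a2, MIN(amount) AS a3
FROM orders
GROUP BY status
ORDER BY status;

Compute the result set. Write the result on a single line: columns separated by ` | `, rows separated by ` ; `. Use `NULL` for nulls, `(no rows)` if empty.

Group orders by status.
Per group compute: COUNT(*), SUM(amount), MIN(amount).
  active: ids {14, 17, 19, 21} → COUNT(*)=4, SUM(amount)=253, MIN(amount)=9
  open: ids {8, 22, 26, 31} → COUNT(*)=4, SUM(amount)=623, MIN(amount)=58
  returned: ids {4, 13} → COUNT(*)=2, SUM(amount)=438, MIN(amount)=180

active | 4 | 253 | 9 ; open | 4 | 623 | 58 ; returned | 2 | 438 | 180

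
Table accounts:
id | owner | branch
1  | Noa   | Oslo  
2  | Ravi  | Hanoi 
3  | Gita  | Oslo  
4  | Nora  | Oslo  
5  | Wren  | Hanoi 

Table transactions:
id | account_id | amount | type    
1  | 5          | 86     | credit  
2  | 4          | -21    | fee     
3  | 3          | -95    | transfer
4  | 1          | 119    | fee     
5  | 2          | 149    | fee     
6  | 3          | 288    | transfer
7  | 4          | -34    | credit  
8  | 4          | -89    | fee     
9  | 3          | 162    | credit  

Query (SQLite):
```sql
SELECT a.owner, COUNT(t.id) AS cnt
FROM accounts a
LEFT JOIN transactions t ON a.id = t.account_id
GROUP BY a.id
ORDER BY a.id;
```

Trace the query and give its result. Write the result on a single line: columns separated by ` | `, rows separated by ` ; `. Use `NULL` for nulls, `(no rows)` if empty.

Noa | 1 ; Ravi | 1 ; Gita | 3 ; Nora | 3 ; Wren | 1

LEFT JOIN keeps every accounts row; unmatched ones get NULL for transactions columns.
Group by accounts.id and compute COUNT(t.id). COUNT(col) of an all-NULL group is 0.
  1: ids {4} → COUNT(t.id)=1
  2: ids {5} → COUNT(t.id)=1
  3: ids {3, 6, 9} → COUNT(t.id)=3
  4: ids {2, 7, 8} → COUNT(t.id)=3
  5: ids {1} → COUNT(t.id)=1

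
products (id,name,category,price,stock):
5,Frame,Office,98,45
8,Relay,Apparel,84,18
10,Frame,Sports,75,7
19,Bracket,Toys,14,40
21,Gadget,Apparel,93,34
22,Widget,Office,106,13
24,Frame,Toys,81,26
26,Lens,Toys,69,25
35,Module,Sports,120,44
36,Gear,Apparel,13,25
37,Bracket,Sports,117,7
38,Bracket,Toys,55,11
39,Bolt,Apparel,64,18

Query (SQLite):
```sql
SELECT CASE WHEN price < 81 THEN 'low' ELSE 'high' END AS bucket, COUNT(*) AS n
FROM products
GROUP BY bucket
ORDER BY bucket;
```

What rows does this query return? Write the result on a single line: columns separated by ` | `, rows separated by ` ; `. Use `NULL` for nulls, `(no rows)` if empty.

Bucket rows by price < 81 → 'low' else 'high'; count each bucket.

high | 7 ; low | 6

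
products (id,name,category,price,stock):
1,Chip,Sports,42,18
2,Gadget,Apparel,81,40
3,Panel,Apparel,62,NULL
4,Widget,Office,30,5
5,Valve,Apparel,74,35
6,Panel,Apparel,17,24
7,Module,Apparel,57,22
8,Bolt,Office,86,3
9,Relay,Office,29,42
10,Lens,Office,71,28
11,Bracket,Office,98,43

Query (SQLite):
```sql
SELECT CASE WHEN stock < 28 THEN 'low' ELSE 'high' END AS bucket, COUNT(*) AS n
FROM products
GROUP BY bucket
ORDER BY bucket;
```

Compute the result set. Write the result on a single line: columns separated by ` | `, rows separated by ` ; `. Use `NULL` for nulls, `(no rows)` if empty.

high | 6 ; low | 5

Bucket rows by stock < 28 → 'low' else 'high'; count each bucket.
NULL < 28 is unknown, so NULL stock falls into ELSE → 'high'.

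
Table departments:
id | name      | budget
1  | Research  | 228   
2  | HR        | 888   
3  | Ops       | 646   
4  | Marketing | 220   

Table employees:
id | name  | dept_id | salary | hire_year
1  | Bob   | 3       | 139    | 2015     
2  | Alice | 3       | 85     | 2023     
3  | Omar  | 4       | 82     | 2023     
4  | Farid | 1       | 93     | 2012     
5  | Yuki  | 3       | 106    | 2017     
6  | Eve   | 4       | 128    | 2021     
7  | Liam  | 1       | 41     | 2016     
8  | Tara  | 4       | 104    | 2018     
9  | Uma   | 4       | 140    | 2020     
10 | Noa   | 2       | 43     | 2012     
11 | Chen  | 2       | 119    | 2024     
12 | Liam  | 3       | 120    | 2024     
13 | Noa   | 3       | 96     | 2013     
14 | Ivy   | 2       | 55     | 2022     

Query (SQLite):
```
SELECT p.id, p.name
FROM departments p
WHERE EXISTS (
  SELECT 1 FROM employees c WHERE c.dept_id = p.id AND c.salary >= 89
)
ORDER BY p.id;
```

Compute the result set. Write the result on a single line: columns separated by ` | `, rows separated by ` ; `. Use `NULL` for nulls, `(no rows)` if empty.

For each departments row, check whether any employees with matching dept_id has salary >= 89.
Keep rows where that is true.

1 | Research ; 2 | HR ; 3 | Ops ; 4 | Marketing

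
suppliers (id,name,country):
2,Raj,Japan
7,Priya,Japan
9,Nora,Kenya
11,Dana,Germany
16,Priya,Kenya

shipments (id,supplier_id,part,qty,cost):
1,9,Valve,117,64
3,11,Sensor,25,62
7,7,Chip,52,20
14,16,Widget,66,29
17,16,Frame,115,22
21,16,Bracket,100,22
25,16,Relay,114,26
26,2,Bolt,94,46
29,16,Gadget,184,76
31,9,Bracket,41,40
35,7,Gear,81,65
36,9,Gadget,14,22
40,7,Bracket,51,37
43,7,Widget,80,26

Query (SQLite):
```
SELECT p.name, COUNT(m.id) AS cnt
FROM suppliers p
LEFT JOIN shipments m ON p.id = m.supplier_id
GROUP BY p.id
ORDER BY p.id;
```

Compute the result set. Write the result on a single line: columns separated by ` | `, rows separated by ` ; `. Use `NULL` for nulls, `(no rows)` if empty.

LEFT JOIN keeps every suppliers row; unmatched ones get NULL for shipments columns.
Group by suppliers.id and compute COUNT(m.id). COUNT(col) of an all-NULL group is 0.
  2: ids {26} → COUNT(m.id)=1
  7: ids {7, 35, 40, 43} → COUNT(m.id)=4
  9: ids {1, 31, 36} → COUNT(m.id)=3
  11: ids {3} → COUNT(m.id)=1
  16: ids {14, 17, 21, 25, 29} → COUNT(m.id)=5

Raj | 1 ; Priya | 4 ; Nora | 3 ; Dana | 1 ; Priya | 5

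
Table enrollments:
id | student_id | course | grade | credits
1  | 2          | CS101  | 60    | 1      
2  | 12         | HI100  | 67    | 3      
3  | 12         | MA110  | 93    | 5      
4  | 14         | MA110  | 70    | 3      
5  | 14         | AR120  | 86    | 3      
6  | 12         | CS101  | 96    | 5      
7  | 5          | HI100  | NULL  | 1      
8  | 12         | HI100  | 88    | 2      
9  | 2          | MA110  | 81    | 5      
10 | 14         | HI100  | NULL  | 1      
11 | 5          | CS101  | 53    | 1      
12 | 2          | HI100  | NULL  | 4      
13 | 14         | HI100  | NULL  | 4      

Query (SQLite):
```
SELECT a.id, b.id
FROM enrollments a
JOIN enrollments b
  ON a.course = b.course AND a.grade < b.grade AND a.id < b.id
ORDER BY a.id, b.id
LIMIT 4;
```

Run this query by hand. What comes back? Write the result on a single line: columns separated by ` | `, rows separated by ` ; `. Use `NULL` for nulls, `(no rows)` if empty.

Pairs (a,b) with same course, a.grade < b.grade, a.id < b.id.
course groups: AR120:{5} CS101:{1,6,11} HI100:{2,7,8,10,12,13} MA110:{3,4,9}
Ordered by (a.id, b.id); first 4.

1 | 6 ; 2 | 8 ; 4 | 9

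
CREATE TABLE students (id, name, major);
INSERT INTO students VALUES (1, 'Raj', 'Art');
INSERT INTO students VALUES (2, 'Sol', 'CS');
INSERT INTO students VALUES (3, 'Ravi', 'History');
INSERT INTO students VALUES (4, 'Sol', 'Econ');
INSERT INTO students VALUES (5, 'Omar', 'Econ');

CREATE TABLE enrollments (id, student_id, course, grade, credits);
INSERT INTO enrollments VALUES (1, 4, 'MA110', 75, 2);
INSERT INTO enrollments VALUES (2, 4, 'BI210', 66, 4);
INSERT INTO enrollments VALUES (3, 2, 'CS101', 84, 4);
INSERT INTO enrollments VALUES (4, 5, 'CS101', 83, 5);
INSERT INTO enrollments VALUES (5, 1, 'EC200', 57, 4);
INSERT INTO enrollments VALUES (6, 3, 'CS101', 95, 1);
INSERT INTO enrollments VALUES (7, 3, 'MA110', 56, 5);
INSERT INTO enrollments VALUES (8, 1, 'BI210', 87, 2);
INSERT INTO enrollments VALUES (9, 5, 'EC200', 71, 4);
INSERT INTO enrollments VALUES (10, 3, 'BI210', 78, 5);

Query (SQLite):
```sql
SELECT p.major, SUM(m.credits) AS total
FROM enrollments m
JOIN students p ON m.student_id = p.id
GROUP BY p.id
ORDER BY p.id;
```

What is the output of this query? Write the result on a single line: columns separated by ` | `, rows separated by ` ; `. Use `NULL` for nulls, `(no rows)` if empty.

Art | 6 ; CS | 4 ; History | 11 ; Econ | 6 ; Econ | 9

Join each enrollments row to its students via student_id.
Group joined rows by students.id; compute SUM(m.credits) per group.
  1: ids {5, 8} → SUM(m.credits)=6
  2: ids {3} → SUM(m.credits)=4
  3: ids {6, 7, 10} → SUM(m.credits)=11
  4: ids {1, 2} → SUM(m.credits)=6
  5: ids {4, 9} → SUM(m.credits)=9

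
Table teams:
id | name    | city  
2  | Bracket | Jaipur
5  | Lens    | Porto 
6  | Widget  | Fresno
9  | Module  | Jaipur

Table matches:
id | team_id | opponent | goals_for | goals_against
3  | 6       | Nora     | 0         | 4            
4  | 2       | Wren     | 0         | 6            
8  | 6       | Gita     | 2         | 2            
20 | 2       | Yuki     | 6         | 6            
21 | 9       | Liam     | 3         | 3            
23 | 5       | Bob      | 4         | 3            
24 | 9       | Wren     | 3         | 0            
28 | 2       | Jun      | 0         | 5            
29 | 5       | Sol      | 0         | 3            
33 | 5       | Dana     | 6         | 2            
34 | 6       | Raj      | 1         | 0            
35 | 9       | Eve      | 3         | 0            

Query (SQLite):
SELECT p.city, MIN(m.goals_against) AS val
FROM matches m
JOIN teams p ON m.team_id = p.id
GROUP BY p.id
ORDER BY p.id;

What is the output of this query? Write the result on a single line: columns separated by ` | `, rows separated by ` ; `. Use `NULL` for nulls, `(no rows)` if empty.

Join each matches row to its teams via team_id.
Group joined rows by teams.id; compute MIN(m.goals_against) per group.
  2: ids {4, 20, 28} → MIN(m.goals_against)=5
  5: ids {23, 29, 33} → MIN(m.goals_against)=2
  6: ids {3, 8, 34} → MIN(m.goals_against)=0
  9: ids {21, 24, 35} → MIN(m.goals_against)=0

Jaipur | 5 ; Porto | 2 ; Fresno | 0 ; Jaipur | 0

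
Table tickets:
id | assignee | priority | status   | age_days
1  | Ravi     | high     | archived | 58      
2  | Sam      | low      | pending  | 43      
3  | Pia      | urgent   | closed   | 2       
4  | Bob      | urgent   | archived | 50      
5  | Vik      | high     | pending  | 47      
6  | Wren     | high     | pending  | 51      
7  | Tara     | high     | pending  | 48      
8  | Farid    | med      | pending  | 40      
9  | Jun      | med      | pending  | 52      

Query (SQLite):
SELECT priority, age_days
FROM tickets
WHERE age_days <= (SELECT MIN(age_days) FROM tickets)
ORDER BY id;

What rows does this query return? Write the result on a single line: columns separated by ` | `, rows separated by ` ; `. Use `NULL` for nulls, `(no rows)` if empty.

Scalar subquery: MIN(age_days) over all tickets rows = 2.
Keep rows where age_days <= that value.

urgent | 2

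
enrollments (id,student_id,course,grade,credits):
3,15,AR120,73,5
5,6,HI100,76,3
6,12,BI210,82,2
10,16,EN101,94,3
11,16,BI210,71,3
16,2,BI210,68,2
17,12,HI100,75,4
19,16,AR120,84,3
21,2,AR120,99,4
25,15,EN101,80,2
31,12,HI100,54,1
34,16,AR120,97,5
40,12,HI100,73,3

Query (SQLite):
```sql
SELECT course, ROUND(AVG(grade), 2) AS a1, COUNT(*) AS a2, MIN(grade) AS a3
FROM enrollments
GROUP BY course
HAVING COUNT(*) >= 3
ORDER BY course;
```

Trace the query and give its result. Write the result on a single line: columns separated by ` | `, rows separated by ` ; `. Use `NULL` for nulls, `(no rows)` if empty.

Group enrollments by course.
Per group compute: ROUND(AVG(grade), 2), COUNT(*), MIN(grade).
HAVING: drop groups with fewer than 3 rows.
  AR120: ids {3, 19, 21, 34} → ROUND(AVG(grade), 2)=88.25, COUNT(*)=4, MIN(grade)=73
  BI210: ids {6, 11, 16} → ROUND(AVG(grade), 2)=73.67, COUNT(*)=3, MIN(grade)=68
  EN101: ids {10, 25} → ROUND(AVG(grade), 2)=87, COUNT(*)=2, MIN(grade)=80
  HI100: ids {5, 17, 31, 40} → ROUND(AVG(grade), 2)=69.5, COUNT(*)=4, MIN(grade)=54

AR120 | 88.25 | 4 | 73 ; BI210 | 73.67 | 3 | 68 ; HI100 | 69.5 | 4 | 54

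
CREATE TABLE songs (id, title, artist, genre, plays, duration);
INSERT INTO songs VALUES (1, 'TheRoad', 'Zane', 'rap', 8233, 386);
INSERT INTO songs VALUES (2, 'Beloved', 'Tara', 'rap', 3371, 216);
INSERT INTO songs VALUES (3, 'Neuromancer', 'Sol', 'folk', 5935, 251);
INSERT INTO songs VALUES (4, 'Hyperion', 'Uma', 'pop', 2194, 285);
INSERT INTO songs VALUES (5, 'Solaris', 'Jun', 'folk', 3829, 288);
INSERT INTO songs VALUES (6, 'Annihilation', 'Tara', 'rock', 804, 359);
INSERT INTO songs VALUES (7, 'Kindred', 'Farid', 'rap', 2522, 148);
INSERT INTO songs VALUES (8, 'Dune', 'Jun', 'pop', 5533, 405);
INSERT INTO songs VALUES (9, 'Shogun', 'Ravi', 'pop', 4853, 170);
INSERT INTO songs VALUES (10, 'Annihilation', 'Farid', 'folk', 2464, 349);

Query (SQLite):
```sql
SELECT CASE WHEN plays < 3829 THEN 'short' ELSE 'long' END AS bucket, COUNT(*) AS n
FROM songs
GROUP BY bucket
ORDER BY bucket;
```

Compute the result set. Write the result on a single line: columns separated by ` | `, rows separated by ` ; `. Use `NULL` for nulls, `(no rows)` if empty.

Bucket rows by plays < 3829 → 'short' else 'long'; count each bucket.

long | 5 ; short | 5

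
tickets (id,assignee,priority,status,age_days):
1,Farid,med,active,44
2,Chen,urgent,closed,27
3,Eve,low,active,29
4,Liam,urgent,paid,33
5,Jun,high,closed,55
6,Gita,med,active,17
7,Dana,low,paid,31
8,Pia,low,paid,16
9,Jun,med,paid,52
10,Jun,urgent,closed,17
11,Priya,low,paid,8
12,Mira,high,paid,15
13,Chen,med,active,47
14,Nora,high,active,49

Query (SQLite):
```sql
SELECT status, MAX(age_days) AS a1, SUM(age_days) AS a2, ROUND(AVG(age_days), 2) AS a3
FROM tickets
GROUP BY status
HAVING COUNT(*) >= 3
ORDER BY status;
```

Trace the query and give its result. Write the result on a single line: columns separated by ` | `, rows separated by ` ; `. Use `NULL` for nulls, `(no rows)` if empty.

Group tickets by status.
Per group compute: MAX(age_days), SUM(age_days), ROUND(AVG(age_days), 2).
HAVING: drop groups with fewer than 3 rows.
  active: ids {1, 3, 6, 13, 14} → MAX(age_days)=49, SUM(age_days)=186, ROUND(AVG(age_days), 2)=37.2
  closed: ids {2, 5, 10} → MAX(age_days)=55, SUM(age_days)=99, ROUND(AVG(age_days), 2)=33
  paid: ids {4, 7, 8, 9, 11, 12} → MAX(age_days)=52, SUM(age_days)=155, ROUND(AVG(age_days), 2)=25.83

active | 49 | 186 | 37.2 ; closed | 55 | 99 | 33 ; paid | 52 | 155 | 25.83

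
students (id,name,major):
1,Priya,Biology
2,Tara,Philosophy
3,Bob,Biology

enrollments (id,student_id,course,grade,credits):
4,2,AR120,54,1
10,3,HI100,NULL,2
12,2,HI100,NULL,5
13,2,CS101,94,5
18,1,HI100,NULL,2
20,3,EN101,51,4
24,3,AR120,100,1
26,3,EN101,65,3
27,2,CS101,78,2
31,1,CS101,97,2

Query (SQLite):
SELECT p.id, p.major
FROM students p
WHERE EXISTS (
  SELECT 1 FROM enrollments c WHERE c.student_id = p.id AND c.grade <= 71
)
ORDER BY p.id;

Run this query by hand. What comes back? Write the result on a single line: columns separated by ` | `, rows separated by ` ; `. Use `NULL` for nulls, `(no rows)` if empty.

For each students row, check whether any enrollments with matching student_id has grade <= 71.
Keep rows where that is true.

2 | Philosophy ; 3 | Biology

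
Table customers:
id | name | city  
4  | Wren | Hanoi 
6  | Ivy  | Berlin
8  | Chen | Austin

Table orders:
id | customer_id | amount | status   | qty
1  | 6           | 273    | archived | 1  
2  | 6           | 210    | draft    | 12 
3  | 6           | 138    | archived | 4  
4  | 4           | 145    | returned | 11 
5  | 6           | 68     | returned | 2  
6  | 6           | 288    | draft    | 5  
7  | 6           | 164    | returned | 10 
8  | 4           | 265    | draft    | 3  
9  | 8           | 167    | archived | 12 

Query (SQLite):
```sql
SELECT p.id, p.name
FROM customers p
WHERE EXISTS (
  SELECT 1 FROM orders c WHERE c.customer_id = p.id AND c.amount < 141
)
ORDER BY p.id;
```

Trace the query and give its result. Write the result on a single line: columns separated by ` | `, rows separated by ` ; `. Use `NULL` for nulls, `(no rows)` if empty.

6 | Ivy

For each customers row, check whether any orders with matching customer_id has amount < 141.
Keep rows where that is true.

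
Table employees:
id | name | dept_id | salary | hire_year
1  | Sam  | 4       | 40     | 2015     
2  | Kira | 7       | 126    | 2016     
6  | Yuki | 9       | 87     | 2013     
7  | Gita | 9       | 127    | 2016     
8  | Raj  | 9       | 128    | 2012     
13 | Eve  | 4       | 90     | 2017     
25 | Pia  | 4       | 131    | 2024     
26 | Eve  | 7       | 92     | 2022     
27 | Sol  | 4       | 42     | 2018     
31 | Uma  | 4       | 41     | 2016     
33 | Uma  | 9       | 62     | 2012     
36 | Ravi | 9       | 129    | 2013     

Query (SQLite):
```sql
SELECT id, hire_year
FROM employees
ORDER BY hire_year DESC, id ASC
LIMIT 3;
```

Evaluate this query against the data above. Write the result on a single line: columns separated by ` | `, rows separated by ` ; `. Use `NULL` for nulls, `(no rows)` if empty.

Sort by hire_year desc, tiebreak id asc: (2024, id=25), (2022, id=26), (2018, id=27), (2017, id=13), (2016, id=2), (2016, id=7) …. Take first 3.

25 | 2024 ; 26 | 2022 ; 27 | 2018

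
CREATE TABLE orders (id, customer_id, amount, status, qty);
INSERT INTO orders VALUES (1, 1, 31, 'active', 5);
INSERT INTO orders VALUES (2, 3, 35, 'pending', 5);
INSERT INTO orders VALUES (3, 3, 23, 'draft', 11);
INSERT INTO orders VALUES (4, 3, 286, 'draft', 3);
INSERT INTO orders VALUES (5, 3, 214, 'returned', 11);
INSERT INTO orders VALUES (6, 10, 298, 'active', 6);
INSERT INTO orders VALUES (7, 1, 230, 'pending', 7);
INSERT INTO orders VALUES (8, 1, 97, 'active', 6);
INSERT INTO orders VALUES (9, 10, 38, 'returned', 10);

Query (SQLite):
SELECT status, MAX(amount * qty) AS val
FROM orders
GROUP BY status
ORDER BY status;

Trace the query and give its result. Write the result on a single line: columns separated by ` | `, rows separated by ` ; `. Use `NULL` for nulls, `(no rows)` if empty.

For each row compute amount * qty.
Group by status; take MAX of the expression per group.
  active: ids {1, 6, 8} → MAX(amount * qty)=1788
  draft: ids {3, 4} → MAX(amount * qty)=858
  pending: ids {2, 7} → MAX(amount * qty)=1610
  returned: ids {5, 9} → MAX(amount * qty)=2354

active | 1788 ; draft | 858 ; pending | 1610 ; returned | 2354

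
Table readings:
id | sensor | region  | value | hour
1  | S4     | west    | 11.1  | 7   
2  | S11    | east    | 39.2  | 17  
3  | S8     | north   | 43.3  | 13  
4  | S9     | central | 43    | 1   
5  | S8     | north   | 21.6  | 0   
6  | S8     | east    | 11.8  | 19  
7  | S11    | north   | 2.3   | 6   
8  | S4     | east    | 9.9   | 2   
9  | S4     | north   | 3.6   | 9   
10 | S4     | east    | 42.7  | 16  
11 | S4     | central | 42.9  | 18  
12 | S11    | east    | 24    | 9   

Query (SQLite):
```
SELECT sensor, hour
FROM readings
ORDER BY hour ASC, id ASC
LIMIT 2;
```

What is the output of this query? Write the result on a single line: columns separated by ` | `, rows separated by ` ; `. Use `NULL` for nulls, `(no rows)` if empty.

Sort by hour asc, tiebreak id asc: (0, id=5), (1, id=4), (2, id=8), (6, id=7), (7, id=1) …. Take first 2.

S8 | 0 ; S9 | 1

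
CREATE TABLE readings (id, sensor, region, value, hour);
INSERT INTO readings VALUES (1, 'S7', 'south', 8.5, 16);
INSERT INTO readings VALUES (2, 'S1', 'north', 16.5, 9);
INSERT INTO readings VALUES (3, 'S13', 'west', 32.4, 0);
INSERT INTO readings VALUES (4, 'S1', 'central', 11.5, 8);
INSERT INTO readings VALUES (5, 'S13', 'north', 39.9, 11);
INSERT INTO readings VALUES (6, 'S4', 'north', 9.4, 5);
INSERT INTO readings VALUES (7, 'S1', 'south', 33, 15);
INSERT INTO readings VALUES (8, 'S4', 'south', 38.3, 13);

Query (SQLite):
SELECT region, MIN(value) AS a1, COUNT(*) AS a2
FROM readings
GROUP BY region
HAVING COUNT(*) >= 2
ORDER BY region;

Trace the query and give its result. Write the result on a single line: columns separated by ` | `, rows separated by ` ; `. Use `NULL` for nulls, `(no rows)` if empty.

Group readings by region.
Per group compute: MIN(value), COUNT(*).
HAVING: drop groups with fewer than 2 rows.
  central: ids {4} → MIN(value)=11.5, COUNT(*)=1
  north: ids {2, 5, 6} → MIN(value)=9.4, COUNT(*)=3
  south: ids {1, 7, 8} → MIN(value)=8.5, COUNT(*)=3
  west: ids {3} → MIN(value)=32.4, COUNT(*)=1

north | 9.4 | 3 ; south | 8.5 | 3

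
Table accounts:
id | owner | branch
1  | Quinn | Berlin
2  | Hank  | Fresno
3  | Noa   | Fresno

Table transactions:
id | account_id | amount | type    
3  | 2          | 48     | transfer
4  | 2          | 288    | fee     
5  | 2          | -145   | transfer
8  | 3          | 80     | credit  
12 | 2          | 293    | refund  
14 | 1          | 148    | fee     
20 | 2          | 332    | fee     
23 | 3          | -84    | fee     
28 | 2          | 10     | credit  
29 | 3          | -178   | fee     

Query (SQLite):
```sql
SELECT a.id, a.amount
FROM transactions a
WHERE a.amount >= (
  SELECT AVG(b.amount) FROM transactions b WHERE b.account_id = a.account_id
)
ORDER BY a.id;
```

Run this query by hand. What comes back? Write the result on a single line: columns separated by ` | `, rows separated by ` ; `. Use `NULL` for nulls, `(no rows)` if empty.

4 | 288 ; 8 | 80 ; 12 | 293 ; 14 | 148 ; 20 | 332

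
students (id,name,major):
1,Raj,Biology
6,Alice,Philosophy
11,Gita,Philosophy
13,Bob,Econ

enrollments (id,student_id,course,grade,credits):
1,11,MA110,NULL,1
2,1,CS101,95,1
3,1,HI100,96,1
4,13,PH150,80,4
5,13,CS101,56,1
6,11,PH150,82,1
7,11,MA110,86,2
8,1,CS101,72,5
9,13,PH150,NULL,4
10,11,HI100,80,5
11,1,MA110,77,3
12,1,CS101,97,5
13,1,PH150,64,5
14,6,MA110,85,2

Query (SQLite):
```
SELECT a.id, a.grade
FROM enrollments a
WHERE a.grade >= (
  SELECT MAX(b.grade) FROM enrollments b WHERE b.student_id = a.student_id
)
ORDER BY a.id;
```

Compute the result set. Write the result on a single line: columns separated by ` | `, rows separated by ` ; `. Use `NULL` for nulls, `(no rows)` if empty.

4 | 80 ; 7 | 86 ; 12 | 97 ; 14 | 85

For each enrollments row a, compute MAX(grade) over rows sharing a.student_id.
Keep row a if a.grade >= that per-group MAX.
  student_id=1: MAX(grade) = 97
  student_id=6: MAX(grade) = 85
  student_id=11: MAX(grade) = 86
  student_id=13: MAX(grade) = 80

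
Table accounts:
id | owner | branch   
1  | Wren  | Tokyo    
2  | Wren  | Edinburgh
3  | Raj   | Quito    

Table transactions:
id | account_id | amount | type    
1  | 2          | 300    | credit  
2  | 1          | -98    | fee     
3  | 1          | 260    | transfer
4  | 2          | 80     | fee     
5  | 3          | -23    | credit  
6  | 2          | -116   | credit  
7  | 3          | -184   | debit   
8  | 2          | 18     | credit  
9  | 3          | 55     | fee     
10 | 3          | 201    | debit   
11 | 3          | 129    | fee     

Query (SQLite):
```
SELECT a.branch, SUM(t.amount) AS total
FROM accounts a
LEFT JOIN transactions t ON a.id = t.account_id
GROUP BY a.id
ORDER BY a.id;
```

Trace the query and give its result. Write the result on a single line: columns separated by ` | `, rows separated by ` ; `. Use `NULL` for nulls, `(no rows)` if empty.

Tokyo | 162 ; Edinburgh | 282 ; Quito | 178

LEFT JOIN keeps every accounts row; unmatched ones get NULL for transactions columns.
Group by accounts.id and compute SUM(t.amount). SUM over an all-NULL group is NULL.
  1: ids {2, 3} → SUM(t.amount)=162
  2: ids {1, 4, 6, 8} → SUM(t.amount)=282
  3: ids {5, 7, 9, 10, 11} → SUM(t.amount)=178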